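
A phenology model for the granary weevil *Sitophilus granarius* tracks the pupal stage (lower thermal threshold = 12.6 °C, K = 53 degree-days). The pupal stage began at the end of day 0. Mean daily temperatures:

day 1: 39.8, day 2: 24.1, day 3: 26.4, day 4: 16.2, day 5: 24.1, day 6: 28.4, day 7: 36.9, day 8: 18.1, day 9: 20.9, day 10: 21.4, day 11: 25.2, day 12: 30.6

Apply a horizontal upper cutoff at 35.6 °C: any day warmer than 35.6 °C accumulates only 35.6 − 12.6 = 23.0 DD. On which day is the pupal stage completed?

Daily DD above 12.6 °C (capped at 23.0): 23.0, 11.5, 13.8, 3.6, 11.5, 15.8, 23.0, 5.5, 8.3, 8.8, 12.6, 18.0.
Cumulative: 23.0, 34.5, 48.3, 51.9, 63.4, 79.2, 102.2, 107.7, 116.0, 124.8, 137.4, 155.4.
The total first reaches 53 DD on day 5.

day 5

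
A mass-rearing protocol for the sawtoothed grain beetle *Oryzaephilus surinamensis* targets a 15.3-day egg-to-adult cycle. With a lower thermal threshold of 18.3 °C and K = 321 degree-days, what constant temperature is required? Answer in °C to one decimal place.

Required daily accumulation = 321 / 15.3 = 20.980 DD/day.
T = T_base + 20.980 = 18.3 + 20.980 = 39.280 ≈ 39.3 °C.

39.3 °C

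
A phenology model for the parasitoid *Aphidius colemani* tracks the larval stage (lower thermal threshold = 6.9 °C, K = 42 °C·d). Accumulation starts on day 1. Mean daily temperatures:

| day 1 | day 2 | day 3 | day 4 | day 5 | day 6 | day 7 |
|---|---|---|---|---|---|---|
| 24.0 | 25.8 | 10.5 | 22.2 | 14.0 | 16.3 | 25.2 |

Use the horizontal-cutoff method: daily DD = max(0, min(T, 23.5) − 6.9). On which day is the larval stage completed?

Daily DD above 6.9 °C (capped at 16.6): 16.6, 16.6, 3.6, 15.3, 7.1, 9.4, 16.6.
Cumulative: 16.6, 33.2, 36.8, 52.1, 59.2, 68.6, 85.2.
The total first reaches 42 DD on day 4.

day 4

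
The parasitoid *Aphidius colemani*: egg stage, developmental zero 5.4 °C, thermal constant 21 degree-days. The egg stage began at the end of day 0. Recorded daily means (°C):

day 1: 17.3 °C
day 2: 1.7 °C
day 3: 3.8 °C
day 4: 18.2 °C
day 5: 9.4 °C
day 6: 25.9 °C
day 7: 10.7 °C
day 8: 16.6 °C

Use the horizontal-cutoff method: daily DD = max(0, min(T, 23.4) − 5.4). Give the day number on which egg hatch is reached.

Daily DD above 5.4 °C (capped at 18.0): 11.9, 0.0, 0.0, 12.8, 4.0, 18.0, 5.3, 11.2.
Cumulative: 11.9, 11.9, 11.9, 24.7, 28.7, 46.7, 52.0, 63.2.
The total first reaches 21 DD on day 4.

day 4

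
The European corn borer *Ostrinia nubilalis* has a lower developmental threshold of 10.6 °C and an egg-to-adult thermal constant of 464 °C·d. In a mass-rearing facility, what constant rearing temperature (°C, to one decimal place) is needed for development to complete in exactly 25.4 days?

28.9 °C

Required daily accumulation = 464 / 25.4 = 18.268 DD/day.
T = T_base + 18.268 = 10.6 + 18.268 = 28.868 ≈ 28.9 °C.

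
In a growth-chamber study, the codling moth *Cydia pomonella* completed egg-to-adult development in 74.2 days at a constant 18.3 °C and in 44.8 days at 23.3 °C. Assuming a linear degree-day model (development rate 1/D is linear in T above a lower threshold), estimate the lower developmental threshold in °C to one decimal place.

10.7 °C

Linear rate model ⇒ the product D·(T − T_b) is constant across temperatures.
74.2·(18.3 − T_b) = 44.8·(23.3 − T_b)
T_b = (74.2·18.3 − 44.8·23.3) / (74.2 − 44.8) = 314.02 / 29.4 = 10.681 °C ≈ 10.7 °C.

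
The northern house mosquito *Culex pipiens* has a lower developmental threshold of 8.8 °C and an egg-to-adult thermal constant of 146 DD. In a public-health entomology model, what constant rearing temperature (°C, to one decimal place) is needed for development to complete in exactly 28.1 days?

Required daily accumulation = 146 / 28.1 = 5.196 DD/day.
T = T_base + 5.196 = 8.8 + 5.196 = 13.996 ≈ 14.0 °C.

14.0 °C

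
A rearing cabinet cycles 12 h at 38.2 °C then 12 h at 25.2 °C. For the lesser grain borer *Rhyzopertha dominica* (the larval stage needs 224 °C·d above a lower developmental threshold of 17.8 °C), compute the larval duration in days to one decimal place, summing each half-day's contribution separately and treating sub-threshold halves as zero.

16.1 days

Day half: max(0, 38.2 − 17.8) × 0.5 = 20.4 × 0.5 = 10.20 DD.
Night half: max(0, 25.2 − 17.8) × 0.5 = 7.4 × 0.5 = 3.70 DD.
Per 24 h: 13.90 DD/day.
Duration = 224 / 13.90 = 16.115 ≈ 16.1 days.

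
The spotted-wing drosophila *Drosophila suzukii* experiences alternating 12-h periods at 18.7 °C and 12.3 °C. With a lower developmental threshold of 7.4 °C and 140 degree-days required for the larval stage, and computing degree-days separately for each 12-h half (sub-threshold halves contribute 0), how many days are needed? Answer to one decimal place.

17.3 days

Day half: max(0, 18.7 − 7.4) × 0.5 = 11.3 × 0.5 = 5.65 DD.
Night half: max(0, 12.3 − 7.4) × 0.5 = 4.9 × 0.5 = 2.45 DD.
Per 24 h: 8.10 DD/day.
Duration = 140 / 8.10 = 17.284 ≈ 17.3 days.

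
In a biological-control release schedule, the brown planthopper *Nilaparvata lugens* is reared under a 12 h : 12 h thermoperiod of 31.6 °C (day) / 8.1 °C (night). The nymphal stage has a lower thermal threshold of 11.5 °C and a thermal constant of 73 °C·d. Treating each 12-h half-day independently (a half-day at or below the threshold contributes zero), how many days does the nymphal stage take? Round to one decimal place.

Day half: max(0, 31.6 − 11.5) × 0.5 = 20.1 × 0.5 = 10.05 DD.
Night half: max(0, 8.1 − 11.5) × 0.5 = 0.0 × 0.5 = 0.00 DD.
Per 24 h: 10.05 DD/day.
Duration = 73 / 10.05 = 7.264 ≈ 7.3 days.

7.3 days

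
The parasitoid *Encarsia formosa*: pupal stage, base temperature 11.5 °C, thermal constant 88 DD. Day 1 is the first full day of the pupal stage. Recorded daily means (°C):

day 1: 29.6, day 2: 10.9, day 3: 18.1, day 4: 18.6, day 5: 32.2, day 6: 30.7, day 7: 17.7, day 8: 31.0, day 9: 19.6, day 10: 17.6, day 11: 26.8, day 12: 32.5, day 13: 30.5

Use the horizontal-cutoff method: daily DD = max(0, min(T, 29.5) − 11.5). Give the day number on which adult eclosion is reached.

day 8

Daily DD above 11.5 °C (capped at 18.0): 18.0, 0.0, 6.6, 7.1, 18.0, 18.0, 6.2, 18.0, 8.1, 6.1, 15.3, 18.0, 18.0.
Cumulative: 18.0, 18.0, 24.6, 31.7, 49.7, 67.7, 73.9, 91.9, 100.0, 106.1, 121.4, 139.4, 157.4.
The total first reaches 88 DD on day 8.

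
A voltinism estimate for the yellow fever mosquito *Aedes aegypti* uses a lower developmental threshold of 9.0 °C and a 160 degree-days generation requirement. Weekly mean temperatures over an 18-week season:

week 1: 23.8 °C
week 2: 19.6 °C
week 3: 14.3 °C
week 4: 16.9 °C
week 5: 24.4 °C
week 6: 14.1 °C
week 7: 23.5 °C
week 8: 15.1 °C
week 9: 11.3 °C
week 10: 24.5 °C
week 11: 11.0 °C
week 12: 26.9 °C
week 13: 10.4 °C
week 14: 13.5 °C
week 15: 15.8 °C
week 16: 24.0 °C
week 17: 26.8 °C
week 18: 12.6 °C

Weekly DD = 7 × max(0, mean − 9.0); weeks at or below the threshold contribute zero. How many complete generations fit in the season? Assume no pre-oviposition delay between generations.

Weekly DD (7 × max(0, T̄ − 9.0)): 103.6, 74.2, 37.1, 55.3, 107.8, 35.7, 101.5, 42.7, 16.1, 108.5, 14.0, 125.3, 9.8, 31.5, 47.6, 105.0, 124.6, 25.2.
Season total = 1165.5 DD.
Complete generations = ⌊1165.5 / 160⌋ = 7.

7 generations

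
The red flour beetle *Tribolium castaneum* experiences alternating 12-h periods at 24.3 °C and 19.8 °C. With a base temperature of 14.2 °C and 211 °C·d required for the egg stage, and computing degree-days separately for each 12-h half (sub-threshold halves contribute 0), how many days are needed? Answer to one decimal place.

26.9 days

Day half: max(0, 24.3 − 14.2) × 0.5 = 10.1 × 0.5 = 5.05 DD.
Night half: max(0, 19.8 − 14.2) × 0.5 = 5.6 × 0.5 = 2.80 DD.
Per 24 h: 7.85 DD/day.
Duration = 211 / 7.85 = 26.879 ≈ 26.9 days.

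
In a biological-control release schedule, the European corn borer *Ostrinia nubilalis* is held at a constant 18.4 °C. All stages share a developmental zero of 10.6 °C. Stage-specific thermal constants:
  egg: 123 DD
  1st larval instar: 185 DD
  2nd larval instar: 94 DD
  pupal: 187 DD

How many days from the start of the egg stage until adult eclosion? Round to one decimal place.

Daily accumulation at 18.4 °C = 18.4 − 10.6 = 7.8 DD/day.
Total K = 123 + 185 + 94 + 187 = 589 DD.
Total duration = 589 / 7.8 = 75.513 ≈ 75.5 days.

75.5 days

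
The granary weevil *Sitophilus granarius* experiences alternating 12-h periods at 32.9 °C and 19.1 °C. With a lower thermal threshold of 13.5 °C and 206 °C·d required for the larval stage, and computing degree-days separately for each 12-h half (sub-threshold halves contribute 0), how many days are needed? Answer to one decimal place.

16.5 days

Day half: max(0, 32.9 − 13.5) × 0.5 = 19.4 × 0.5 = 9.70 DD.
Night half: max(0, 19.1 − 13.5) × 0.5 = 5.6 × 0.5 = 2.80 DD.
Per 24 h: 12.50 DD/day.
Duration = 206 / 12.50 = 16.480 ≈ 16.5 days.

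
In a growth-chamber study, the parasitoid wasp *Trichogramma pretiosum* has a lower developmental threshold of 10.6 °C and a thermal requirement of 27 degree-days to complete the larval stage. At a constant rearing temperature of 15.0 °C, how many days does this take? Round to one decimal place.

6.1 days

Daily accumulation = 15.0 − 10.6 = 4.4 DD/day.
Duration = 27 / 4.4 = 6.136 ≈ 6.1 days.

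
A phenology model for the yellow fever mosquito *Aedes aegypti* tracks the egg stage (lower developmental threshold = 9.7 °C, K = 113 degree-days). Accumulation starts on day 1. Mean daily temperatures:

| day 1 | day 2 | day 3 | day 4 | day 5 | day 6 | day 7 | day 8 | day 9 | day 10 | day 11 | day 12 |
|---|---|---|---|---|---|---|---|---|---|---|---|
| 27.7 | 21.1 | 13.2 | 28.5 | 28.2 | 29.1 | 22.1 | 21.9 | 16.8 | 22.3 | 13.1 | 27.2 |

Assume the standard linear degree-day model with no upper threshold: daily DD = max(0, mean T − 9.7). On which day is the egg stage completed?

day 8

Daily DD above 9.7 °C: 18.0, 11.4, 3.5, 18.8, 18.5, 19.4, 12.4, 12.2, 7.1, 12.6, 3.4, 17.5.
Cumulative: 18.0, 29.4, 32.9, 51.7, 70.2, 89.6, 102.0, 114.2, 121.3, 133.9, 137.3, 154.8.
The total first reaches 113 DD on day 8.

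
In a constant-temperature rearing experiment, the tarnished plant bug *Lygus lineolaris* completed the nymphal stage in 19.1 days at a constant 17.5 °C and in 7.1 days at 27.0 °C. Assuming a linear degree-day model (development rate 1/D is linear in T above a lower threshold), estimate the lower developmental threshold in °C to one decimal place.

11.9 °C

Equal thermal constants: D₁(T₁ − T_b) = D₂(T₂ − T_b).
19.1·(17.5 − T_b) = 7.1·(27.0 − T_b)
T_b = (19.1·17.5 − 7.1·27.0) / (19.1 − 7.1) = 142.55 / 12.0 = 11.879 °C ≈ 11.9 °C.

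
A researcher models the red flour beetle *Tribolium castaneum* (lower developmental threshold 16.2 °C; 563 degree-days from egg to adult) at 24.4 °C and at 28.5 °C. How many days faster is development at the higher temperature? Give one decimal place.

22.9 days

At 24.4 °C: 563 / (24.4 − 16.2) = 563 / 8.2 = 68.659 d.
At 28.5 °C: 563 / (28.5 − 16.2) = 563 / 12.3 = 45.772 d.
Difference = |68.659 − 45.772| = 22.886 ≈ 22.9 days.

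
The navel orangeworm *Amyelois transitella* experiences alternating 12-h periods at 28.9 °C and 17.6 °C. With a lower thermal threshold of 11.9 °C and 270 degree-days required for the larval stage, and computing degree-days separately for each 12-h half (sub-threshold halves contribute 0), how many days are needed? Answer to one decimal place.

23.8 days

Day half: max(0, 28.9 − 11.9) × 0.5 = 17.0 × 0.5 = 8.50 DD.
Night half: max(0, 17.6 − 11.9) × 0.5 = 5.7 × 0.5 = 2.85 DD.
Per 24 h: 11.35 DD/day.
Duration = 270 / 11.35 = 23.789 ≈ 23.8 days.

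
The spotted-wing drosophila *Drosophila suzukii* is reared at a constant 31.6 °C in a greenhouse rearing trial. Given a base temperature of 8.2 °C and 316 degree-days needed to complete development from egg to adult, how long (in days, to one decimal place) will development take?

13.5 days

Daily accumulation = 31.6 − 8.2 = 23.4 DD/day.
Duration = 316 / 23.4 = 13.504 ≈ 13.5 days.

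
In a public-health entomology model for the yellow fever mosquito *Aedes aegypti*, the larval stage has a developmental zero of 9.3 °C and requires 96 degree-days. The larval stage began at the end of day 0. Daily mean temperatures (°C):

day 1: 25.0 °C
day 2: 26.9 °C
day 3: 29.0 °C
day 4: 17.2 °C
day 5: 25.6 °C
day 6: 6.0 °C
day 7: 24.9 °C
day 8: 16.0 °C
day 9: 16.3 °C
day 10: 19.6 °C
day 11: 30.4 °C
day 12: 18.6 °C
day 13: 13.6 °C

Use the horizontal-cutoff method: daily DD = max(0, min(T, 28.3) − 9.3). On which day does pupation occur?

day 8

Daily DD above 9.3 °C (capped at 19.0): 15.7, 17.6, 19.0, 7.9, 16.3, 0.0, 15.6, 6.7, 7.0, 10.3, 19.0, 9.3, 4.3.
Cumulative: 15.7, 33.3, 52.3, 60.2, 76.5, 76.5, 92.1, 98.8, 105.8, 116.1, 135.1, 144.4, 148.7.
The total first reaches 96 DD on day 8.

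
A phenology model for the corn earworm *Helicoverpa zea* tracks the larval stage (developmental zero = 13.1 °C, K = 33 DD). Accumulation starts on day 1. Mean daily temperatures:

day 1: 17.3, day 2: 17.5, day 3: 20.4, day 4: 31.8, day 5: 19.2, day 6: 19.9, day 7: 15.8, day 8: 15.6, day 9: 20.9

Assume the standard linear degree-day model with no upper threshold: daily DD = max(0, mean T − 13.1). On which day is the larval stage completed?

Daily DD above 13.1 °C: 4.2, 4.4, 7.3, 18.7, 6.1, 6.8, 2.7, 2.5, 7.8.
Cumulative: 4.2, 8.6, 15.9, 34.6, 40.7, 47.5, 50.2, 52.7, 60.5.
The total first reaches 33 DD on day 4.

day 4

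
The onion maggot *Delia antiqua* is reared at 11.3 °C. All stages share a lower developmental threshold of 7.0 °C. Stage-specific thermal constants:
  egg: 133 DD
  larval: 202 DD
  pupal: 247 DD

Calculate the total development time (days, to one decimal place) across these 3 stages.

135.3 days

Daily accumulation at 11.3 °C = 11.3 − 7.0 = 4.3 DD/day.
Total K = 133 + 202 + 247 = 582 DD.
Total duration = 582 / 4.3 = 135.349 ≈ 135.3 days.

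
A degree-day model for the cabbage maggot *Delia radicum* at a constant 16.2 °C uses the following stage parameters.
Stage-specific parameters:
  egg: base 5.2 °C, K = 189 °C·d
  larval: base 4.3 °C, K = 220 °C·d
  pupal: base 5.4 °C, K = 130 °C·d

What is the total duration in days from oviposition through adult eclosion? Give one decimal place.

egg: 189 / (16.2 − 5.2) = 189 / 11.0 = 17.182 d.
larval: 220 / (16.2 − 4.3) = 220 / 11.9 = 18.487 d.
pupal: 130 / (16.2 − 5.4) = 130 / 10.8 = 12.037 d.
Sum = 47.706 ≈ 47.7 days.

47.7 days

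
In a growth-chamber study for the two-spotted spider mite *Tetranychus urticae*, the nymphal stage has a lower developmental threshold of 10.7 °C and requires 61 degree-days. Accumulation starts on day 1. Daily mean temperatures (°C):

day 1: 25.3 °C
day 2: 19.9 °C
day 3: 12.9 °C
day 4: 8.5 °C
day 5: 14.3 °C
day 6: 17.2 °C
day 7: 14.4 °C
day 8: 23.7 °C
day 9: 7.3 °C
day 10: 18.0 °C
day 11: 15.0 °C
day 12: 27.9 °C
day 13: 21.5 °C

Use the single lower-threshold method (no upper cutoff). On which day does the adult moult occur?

day 11

Daily DD above 10.7 °C: 14.6, 9.2, 2.2, 0.0, 3.6, 6.5, 3.7, 13.0, 0.0, 7.3, 4.3, 17.2, 10.8.
Cumulative: 14.6, 23.8, 26.0, 26.0, 29.6, 36.1, 39.8, 52.8, 52.8, 60.1, 64.4, 81.6, 92.4.
The total first reaches 61 DD on day 11.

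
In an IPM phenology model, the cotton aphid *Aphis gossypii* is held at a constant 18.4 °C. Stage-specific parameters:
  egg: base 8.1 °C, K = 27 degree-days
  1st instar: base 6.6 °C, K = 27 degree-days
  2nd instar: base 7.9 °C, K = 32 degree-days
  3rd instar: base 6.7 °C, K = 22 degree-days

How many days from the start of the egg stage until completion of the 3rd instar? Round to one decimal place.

9.8 days

egg: 27 / (18.4 − 8.1) = 27 / 10.3 = 2.621 d.
1st instar: 27 / (18.4 − 6.6) = 27 / 11.8 = 2.288 d.
2nd instar: 32 / (18.4 − 7.9) = 32 / 10.5 = 3.048 d.
3rd instar: 22 / (18.4 − 6.7) = 22 / 11.7 = 1.880 d.
Sum = 9.837 ≈ 9.8 days.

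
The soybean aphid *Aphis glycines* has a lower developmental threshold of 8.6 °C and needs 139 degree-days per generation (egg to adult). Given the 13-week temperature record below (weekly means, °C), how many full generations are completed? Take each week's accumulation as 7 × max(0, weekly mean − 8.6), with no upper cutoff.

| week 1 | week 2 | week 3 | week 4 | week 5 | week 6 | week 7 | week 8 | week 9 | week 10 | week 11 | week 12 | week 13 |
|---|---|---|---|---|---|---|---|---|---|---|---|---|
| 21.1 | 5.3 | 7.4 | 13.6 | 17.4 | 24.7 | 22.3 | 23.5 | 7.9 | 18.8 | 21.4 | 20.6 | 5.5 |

Weekly DD (7 × max(0, T̄ − 8.6)): 87.5, 0.0, 0.0, 35.0, 61.6, 112.7, 95.9, 104.3, 0.0, 71.4, 89.6, 84.0, 0.0.
Season total = 742.0 DD.
Complete generations = ⌊742.0 / 139⌋ = 5.

5 generations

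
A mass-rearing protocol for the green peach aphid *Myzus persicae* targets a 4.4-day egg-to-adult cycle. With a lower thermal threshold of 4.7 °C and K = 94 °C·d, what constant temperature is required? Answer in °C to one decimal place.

Required daily accumulation = 94 / 4.4 = 21.364 DD/day.
T = T_base + 21.364 = 4.7 + 21.364 = 26.064 ≈ 26.1 °C.

26.1 °C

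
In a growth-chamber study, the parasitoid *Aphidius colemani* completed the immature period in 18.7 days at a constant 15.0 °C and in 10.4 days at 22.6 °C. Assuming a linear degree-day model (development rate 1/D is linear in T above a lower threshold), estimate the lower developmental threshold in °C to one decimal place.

Under the model K = D·(T − T_b), so D₁·(T₁ − T_b) = D₂·(T₂ − T_b).
18.7·(15.0 − T_b) = 10.4·(22.6 − T_b)
T_b = (18.7·15.0 − 10.4·22.6) / (18.7 − 10.4) = 45.46 / 8.3 = 5.477 °C ≈ 5.5 °C.

5.5 °C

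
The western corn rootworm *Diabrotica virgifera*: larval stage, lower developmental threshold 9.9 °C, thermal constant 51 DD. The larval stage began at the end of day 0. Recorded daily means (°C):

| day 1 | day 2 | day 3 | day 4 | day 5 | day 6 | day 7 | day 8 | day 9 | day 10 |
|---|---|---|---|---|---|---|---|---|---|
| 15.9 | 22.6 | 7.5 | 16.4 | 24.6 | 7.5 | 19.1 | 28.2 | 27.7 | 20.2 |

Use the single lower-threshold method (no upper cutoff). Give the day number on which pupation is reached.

day 8

Daily DD above 9.9 °C: 6.0, 12.7, 0.0, 6.5, 14.7, 0.0, 9.2, 18.3, 17.8, 10.3.
Cumulative: 6.0, 18.7, 18.7, 25.2, 39.9, 39.9, 49.1, 67.4, 85.2, 95.5.
The total first reaches 51 DD on day 8.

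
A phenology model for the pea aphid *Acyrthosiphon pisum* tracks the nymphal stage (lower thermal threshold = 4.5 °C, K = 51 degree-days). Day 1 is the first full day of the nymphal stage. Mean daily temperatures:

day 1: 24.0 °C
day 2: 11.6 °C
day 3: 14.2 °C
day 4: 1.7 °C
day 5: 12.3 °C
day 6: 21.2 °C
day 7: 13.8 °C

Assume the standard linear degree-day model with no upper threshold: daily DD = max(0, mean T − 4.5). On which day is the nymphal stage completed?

Daily DD above 4.5 °C: 19.5, 7.1, 9.7, 0.0, 7.8, 16.7, 9.3.
Cumulative: 19.5, 26.6, 36.3, 36.3, 44.1, 60.8, 70.1.
The total first reaches 51 DD on day 6.

day 6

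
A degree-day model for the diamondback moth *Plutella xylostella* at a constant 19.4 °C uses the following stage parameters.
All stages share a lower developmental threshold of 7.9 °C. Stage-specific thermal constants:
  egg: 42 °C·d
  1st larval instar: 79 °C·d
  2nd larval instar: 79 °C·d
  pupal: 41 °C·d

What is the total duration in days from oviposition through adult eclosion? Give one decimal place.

Daily accumulation at 19.4 °C = 19.4 − 7.9 = 11.5 DD/day.
Total K = 42 + 79 + 79 + 41 = 241 DD.
Total duration = 241 / 11.5 = 20.957 ≈ 21.0 days.

21.0 days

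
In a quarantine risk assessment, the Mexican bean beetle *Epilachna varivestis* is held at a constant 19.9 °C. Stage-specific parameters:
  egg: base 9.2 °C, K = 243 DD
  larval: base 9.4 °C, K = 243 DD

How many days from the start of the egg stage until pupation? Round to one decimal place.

45.9 days

egg: 243 / (19.9 − 9.2) = 243 / 10.7 = 22.710 d.
larval: 243 / (19.9 − 9.4) = 243 / 10.5 = 23.143 d.
Sum = 45.853 ≈ 45.9 days.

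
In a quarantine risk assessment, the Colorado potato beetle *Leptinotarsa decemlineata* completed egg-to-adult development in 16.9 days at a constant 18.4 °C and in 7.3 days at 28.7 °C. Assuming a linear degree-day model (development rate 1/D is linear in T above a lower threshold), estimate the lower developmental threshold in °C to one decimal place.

Linear rate model ⇒ the product D·(T − T_b) is constant across temperatures.
16.9·(18.4 − T_b) = 7.3·(28.7 − T_b)
T_b = (16.9·18.4 − 7.3·28.7) / (16.9 − 7.3) = 101.45 / 9.6 = 10.568 °C ≈ 10.6 °C.

10.6 °C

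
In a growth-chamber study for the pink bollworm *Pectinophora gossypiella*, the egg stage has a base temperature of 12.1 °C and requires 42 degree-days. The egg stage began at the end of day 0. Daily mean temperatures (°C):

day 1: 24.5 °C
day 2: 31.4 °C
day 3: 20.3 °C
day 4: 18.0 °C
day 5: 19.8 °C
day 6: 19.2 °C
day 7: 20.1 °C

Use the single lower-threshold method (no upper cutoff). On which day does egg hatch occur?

Daily DD above 12.1 °C: 12.4, 19.3, 8.2, 5.9, 7.7, 7.1, 8.0.
Cumulative: 12.4, 31.7, 39.9, 45.8, 53.5, 60.6, 68.6.
The total first reaches 42 DD on day 4.

day 4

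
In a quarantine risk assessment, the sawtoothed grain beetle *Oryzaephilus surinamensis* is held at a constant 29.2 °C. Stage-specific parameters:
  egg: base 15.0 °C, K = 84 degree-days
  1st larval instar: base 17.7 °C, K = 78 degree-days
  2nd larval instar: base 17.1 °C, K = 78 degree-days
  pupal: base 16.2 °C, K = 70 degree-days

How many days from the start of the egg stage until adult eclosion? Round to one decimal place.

egg: 84 / (29.2 − 15.0) = 84 / 14.2 = 5.915 d.
1st larval instar: 78 / (29.2 − 17.7) = 78 / 11.5 = 6.783 d.
2nd larval instar: 78 / (29.2 − 17.1) = 78 / 12.1 = 6.446 d.
pupal: 70 / (29.2 − 16.2) = 70 / 13.0 = 5.385 d.
Sum = 24.529 ≈ 24.5 days.

24.5 days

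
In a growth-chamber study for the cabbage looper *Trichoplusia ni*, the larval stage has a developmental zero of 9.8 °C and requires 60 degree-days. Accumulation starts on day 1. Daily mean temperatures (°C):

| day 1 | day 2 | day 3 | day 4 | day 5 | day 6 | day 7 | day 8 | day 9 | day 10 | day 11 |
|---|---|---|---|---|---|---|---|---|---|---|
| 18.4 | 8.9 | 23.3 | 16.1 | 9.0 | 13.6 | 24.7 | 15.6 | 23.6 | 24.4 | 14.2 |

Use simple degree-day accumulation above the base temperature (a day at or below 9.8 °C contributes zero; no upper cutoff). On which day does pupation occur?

day 9

Daily DD above 9.8 °C: 8.6, 0.0, 13.5, 6.3, 0.0, 3.8, 14.9, 5.8, 13.8, 14.6, 4.4.
Cumulative: 8.6, 8.6, 22.1, 28.4, 28.4, 32.2, 47.1, 52.9, 66.7, 81.3, 85.7.
The total first reaches 60 DD on day 9.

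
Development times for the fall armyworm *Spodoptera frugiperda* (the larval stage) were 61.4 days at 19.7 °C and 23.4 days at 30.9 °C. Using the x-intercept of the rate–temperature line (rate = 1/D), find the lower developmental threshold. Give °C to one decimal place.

Under the model K = D·(T − T_b), so D₁·(T₁ − T_b) = D₂·(T₂ − T_b).
61.4·(19.7 − T_b) = 23.4·(30.9 − T_b)
T_b = (61.4·19.7 − 23.4·30.9) / (61.4 − 23.4) = 486.52 / 38.0 = 12.803 °C ≈ 12.8 °C.

12.8 °C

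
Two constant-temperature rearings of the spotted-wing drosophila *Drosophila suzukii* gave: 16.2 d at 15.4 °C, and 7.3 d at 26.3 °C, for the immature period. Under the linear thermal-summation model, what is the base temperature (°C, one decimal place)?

Linear rate model ⇒ the product D·(T − T_b) is constant across temperatures.
16.2·(15.4 − T_b) = 7.3·(26.3 − T_b)
T_b = (16.2·15.4 − 7.3·26.3) / (16.2 − 7.3) = 57.49 / 8.9 = 6.460 °C ≈ 6.5 °C.

6.5 °C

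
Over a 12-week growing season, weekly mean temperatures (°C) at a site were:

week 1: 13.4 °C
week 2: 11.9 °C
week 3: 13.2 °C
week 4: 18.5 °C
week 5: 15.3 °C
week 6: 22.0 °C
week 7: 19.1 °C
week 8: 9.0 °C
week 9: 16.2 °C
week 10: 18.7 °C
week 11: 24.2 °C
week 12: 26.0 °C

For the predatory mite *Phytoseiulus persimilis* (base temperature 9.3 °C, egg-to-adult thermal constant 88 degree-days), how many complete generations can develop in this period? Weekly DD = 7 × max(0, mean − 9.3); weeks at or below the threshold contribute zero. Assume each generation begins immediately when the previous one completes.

Weekly DD (7 × max(0, T̄ − 9.3)): 28.7, 18.2, 27.3, 64.4, 42.0, 88.9, 68.6, 0.0, 48.3, 65.8, 104.3, 116.9.
Season total = 673.4 DD.
Complete generations = ⌊673.4 / 88⌋ = 7.

7 generations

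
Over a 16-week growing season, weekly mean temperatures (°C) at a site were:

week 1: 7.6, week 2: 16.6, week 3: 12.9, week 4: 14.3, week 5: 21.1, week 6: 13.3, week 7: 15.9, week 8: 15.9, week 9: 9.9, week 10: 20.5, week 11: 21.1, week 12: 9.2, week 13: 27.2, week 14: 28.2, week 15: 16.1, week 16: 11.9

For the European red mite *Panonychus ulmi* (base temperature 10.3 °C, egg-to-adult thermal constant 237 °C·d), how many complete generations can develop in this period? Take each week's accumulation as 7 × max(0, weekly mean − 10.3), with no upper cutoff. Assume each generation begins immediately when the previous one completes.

Weekly DD (7 × max(0, T̄ − 10.3)): 0.0, 44.1, 18.2, 28.0, 75.6, 21.0, 39.2, 39.2, 0.0, 71.4, 75.6, 0.0, 118.3, 125.3, 40.6, 11.2.
Season total = 707.7 DD.
Complete generations = ⌊707.7 / 237⌋ = 2.

2 generations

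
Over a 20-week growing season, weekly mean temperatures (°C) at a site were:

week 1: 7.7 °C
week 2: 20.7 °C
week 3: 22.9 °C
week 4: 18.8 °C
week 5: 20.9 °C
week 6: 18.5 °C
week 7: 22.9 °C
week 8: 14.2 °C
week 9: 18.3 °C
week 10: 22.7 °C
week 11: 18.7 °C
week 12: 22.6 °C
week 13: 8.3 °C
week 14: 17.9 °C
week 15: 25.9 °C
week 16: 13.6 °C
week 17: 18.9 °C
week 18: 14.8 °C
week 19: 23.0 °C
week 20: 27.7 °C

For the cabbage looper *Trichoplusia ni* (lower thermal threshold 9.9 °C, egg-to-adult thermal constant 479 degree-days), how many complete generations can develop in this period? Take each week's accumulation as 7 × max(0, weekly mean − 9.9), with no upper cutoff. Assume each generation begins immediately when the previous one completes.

2 generations

Weekly DD (7 × max(0, T̄ − 9.9)): 0.0, 75.6, 91.0, 62.3, 77.0, 60.2, 91.0, 30.1, 58.8, 89.6, 61.6, 88.9, 0.0, 56.0, 112.0, 25.9, 63.0, 34.3, 91.7, 124.6.
Season total = 1293.6 DD.
Complete generations = ⌊1293.6 / 479⌋ = 2.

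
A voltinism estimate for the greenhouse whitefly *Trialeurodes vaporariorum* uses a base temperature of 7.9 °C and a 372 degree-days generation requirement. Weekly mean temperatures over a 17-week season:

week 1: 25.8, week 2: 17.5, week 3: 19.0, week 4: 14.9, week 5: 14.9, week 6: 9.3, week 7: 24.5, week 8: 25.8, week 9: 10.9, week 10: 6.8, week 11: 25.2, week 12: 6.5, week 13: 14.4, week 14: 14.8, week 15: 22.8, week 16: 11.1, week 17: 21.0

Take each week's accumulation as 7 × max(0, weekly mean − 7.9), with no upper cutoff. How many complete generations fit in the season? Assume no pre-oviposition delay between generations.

2 generations

Weekly DD (7 × max(0, T̄ − 7.9)): 125.3, 67.2, 77.7, 49.0, 49.0, 9.8, 116.2, 125.3, 21.0, 0.0, 121.1, 0.0, 45.5, 48.3, 104.3, 22.4, 91.7.
Season total = 1073.8 DD.
Complete generations = ⌊1073.8 / 372⌋ = 2.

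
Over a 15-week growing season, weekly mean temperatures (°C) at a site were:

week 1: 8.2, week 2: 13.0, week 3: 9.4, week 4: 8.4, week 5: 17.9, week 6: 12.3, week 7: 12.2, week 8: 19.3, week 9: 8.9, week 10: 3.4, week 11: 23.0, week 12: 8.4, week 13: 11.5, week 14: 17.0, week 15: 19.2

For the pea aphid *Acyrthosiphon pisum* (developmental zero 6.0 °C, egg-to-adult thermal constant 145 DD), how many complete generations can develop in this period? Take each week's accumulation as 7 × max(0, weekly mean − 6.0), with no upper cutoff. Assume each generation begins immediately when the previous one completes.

Weekly DD (7 × max(0, T̄ − 6.0)): 15.4, 49.0, 23.8, 16.8, 83.3, 44.1, 43.4, 93.1, 20.3, 0.0, 119.0, 16.8, 38.5, 77.0, 92.4.
Season total = 732.9 DD.
Complete generations = ⌊732.9 / 145⌋ = 5.

5 generations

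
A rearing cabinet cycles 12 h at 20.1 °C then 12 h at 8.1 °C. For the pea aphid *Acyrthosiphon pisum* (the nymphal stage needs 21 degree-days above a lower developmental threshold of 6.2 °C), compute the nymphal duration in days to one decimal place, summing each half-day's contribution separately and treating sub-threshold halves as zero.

Day half: max(0, 20.1 − 6.2) × 0.5 = 13.9 × 0.5 = 6.95 DD.
Night half: max(0, 8.1 − 6.2) × 0.5 = 1.9 × 0.5 = 0.95 DD.
Per 24 h: 7.90 DD/day.
Duration = 21 / 7.90 = 2.658 ≈ 2.7 days.

2.7 days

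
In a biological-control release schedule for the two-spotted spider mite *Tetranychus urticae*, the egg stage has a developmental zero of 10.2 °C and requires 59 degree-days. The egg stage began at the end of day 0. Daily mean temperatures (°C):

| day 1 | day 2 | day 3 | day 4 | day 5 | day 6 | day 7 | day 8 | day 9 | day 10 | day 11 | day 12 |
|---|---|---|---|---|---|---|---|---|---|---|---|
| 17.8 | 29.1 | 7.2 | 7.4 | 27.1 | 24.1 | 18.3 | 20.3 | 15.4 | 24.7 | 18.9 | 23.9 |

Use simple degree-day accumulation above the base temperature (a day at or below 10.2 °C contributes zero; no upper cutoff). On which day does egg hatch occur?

day 7

Daily DD above 10.2 °C: 7.6, 18.9, 0.0, 0.0, 16.9, 13.9, 8.1, 10.1, 5.2, 14.5, 8.7, 13.7.
Cumulative: 7.6, 26.5, 26.5, 26.5, 43.4, 57.3, 65.4, 75.5, 80.7, 95.2, 103.9, 117.6.
The total first reaches 59 DD on day 7.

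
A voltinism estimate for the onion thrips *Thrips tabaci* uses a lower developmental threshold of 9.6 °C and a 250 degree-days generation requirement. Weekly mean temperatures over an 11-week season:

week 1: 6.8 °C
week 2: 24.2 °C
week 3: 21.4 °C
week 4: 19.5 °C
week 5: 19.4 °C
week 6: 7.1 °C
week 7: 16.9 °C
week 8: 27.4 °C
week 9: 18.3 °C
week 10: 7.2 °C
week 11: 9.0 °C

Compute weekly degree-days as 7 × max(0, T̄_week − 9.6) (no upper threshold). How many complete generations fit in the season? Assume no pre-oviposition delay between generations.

Weekly DD (7 × max(0, T̄ − 9.6)): 0.0, 102.2, 82.6, 69.3, 68.6, 0.0, 51.1, 124.6, 60.9, 0.0, 0.0.
Season total = 559.3 DD.
Complete generations = ⌊559.3 / 250⌋ = 2.

2 generations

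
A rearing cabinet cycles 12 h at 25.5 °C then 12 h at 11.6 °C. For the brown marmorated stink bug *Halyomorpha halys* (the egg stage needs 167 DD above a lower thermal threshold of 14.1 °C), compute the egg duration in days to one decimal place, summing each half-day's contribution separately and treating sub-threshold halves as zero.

29.3 days

Day half: max(0, 25.5 − 14.1) × 0.5 = 11.4 × 0.5 = 5.70 DD.
Night half: max(0, 11.6 − 14.1) × 0.5 = 0.0 × 0.5 = 0.00 DD.
Per 24 h: 5.70 DD/day.
Duration = 167 / 5.70 = 29.298 ≈ 29.3 days.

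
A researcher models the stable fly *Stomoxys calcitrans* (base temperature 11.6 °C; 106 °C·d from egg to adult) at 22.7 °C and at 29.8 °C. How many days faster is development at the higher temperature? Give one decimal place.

3.7 days

At 22.7 °C: 106 / (22.7 − 11.6) = 106 / 11.1 = 9.550 d.
At 29.8 °C: 106 / (29.8 − 11.6) = 106 / 18.2 = 5.824 d.
Difference = |9.550 − 5.824| = 3.725 ≈ 3.7 days.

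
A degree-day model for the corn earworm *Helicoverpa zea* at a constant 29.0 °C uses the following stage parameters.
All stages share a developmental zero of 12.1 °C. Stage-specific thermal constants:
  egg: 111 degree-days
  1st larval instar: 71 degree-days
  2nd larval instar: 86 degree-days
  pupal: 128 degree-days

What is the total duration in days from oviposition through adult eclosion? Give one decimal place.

23.4 days

Daily accumulation at 29.0 °C = 29.0 − 12.1 = 16.9 DD/day.
Total K = 111 + 71 + 86 + 128 = 396 DD.
Total duration = 396 / 16.9 = 23.432 ≈ 23.4 days.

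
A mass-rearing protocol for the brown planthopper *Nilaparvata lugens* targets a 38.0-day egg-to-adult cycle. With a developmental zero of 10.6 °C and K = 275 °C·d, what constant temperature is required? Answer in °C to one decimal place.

17.8 °C

Required daily accumulation = 275 / 38.0 = 7.237 DD/day.
T = T_base + 7.237 = 10.6 + 7.237 = 17.837 ≈ 17.8 °C.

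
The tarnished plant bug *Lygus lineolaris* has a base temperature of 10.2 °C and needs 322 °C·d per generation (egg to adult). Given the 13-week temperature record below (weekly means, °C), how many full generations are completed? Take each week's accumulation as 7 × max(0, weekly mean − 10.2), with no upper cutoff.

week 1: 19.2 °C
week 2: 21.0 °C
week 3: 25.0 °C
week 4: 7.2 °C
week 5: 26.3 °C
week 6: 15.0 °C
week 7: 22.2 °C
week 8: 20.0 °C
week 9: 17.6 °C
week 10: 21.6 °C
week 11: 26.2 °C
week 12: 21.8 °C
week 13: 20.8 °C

Weekly DD (7 × max(0, T̄ − 10.2)): 63.0, 75.6, 103.6, 0.0, 112.7, 33.6, 84.0, 68.6, 51.8, 79.8, 112.0, 81.2, 74.2.
Season total = 940.1 DD.
Complete generations = ⌊940.1 / 322⌋ = 2.

2 generations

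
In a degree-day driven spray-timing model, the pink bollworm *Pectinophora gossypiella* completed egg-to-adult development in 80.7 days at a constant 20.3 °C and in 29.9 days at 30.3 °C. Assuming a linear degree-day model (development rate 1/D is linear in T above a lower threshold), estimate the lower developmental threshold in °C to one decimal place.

Equal thermal constants: D₁(T₁ − T_b) = D₂(T₂ − T_b).
80.7·(20.3 − T_b) = 29.9·(30.3 − T_b)
T_b = (80.7·20.3 − 29.9·30.3) / (80.7 − 29.9) = 732.24 / 50.8 = 14.414 °C ≈ 14.4 °C.

14.4 °C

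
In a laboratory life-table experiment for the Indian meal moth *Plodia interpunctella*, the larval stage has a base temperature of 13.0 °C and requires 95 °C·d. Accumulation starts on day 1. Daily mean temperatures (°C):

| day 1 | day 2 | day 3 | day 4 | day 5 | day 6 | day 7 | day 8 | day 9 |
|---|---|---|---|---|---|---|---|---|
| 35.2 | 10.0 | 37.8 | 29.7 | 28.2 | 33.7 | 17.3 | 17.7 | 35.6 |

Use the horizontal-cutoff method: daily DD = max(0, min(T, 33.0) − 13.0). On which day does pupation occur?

day 7

Daily DD above 13.0 °C (capped at 20.0): 20.0, 0.0, 20.0, 16.7, 15.2, 20.0, 4.3, 4.7, 20.0.
Cumulative: 20.0, 20.0, 40.0, 56.7, 71.9, 91.9, 96.2, 100.9, 120.9.
The total first reaches 95 DD on day 7.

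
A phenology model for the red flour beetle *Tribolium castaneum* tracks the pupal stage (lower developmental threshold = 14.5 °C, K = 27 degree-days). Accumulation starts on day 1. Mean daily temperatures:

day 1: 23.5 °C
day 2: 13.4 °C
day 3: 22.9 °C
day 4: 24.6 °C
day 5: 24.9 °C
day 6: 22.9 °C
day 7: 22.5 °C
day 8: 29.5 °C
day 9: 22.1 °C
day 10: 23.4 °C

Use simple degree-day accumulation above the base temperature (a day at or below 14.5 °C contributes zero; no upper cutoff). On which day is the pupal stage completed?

day 4

Daily DD above 14.5 °C: 9.0, 0.0, 8.4, 10.1, 10.4, 8.4, 8.0, 15.0, 7.6, 8.9.
Cumulative: 9.0, 9.0, 17.4, 27.5, 37.9, 46.3, 54.3, 69.3, 76.9, 85.8.
The total first reaches 27 DD on day 4.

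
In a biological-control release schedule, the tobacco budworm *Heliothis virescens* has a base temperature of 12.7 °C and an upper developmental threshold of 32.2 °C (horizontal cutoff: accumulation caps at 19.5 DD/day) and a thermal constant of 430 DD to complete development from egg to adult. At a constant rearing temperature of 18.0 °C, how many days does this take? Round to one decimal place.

81.1 days

Daily accumulation = 18.0 − 12.7 = 5.3 DD/day.
Duration = 430 / 5.3 = 81.132 ≈ 81.1 days.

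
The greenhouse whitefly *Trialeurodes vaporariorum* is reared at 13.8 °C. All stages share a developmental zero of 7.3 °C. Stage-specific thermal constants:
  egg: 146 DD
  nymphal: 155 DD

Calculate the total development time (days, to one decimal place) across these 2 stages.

Daily accumulation at 13.8 °C = 13.8 − 7.3 = 6.5 DD/day.
Total K = 146 + 155 = 301 DD.
Total duration = 301 / 6.5 = 46.308 ≈ 46.3 days.

46.3 days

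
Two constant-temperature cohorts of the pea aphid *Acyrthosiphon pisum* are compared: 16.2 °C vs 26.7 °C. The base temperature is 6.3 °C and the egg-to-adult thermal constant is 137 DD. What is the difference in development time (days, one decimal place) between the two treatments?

At 16.2 °C: 137 / (16.2 − 6.3) = 137 / 9.9 = 13.838 d.
At 26.7 °C: 137 / (26.7 − 6.3) = 137 / 20.4 = 6.716 d.
Difference = |13.838 − 6.716| = 7.123 ≈ 7.1 days.

7.1 days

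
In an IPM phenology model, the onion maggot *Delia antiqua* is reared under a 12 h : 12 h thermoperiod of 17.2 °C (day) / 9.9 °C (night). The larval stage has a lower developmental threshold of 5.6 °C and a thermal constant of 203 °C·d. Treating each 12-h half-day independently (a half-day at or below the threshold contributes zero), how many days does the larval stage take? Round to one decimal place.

25.5 days

Day half: max(0, 17.2 − 5.6) × 0.5 = 11.6 × 0.5 = 5.80 DD.
Night half: max(0, 9.9 − 5.6) × 0.5 = 4.3 × 0.5 = 2.15 DD.
Per 24 h: 7.95 DD/day.
Duration = 203 / 7.95 = 25.535 ≈ 25.5 days.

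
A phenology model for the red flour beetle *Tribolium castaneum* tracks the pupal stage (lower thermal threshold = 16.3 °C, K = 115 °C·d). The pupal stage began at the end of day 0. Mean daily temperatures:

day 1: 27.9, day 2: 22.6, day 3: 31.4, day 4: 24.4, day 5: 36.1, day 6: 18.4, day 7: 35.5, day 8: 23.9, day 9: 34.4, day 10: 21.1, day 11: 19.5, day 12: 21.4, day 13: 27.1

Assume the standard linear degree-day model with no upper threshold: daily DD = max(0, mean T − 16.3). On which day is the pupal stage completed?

Daily DD above 16.3 °C: 11.6, 6.3, 15.1, 8.1, 19.8, 2.1, 19.2, 7.6, 18.1, 4.8, 3.2, 5.1, 10.8.
Cumulative: 11.6, 17.9, 33.0, 41.1, 60.9, 63.0, 82.2, 89.8, 107.9, 112.7, 115.9, 121.0, 131.8.
The total first reaches 115 DD on day 11.

day 11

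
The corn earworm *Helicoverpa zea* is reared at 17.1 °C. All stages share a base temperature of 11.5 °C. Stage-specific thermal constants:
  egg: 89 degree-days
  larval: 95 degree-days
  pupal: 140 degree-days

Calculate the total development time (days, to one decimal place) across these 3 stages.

Daily accumulation at 17.1 °C = 17.1 − 11.5 = 5.6 DD/day.
Total K = 89 + 95 + 140 = 324 DD.
Total duration = 324 / 5.6 = 57.857 ≈ 57.9 days.

57.9 days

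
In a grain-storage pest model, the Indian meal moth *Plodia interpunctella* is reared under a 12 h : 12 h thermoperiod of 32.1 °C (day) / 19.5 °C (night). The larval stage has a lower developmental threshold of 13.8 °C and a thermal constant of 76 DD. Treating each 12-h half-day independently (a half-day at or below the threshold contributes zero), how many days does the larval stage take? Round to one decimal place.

6.3 days

Day half: max(0, 32.1 − 13.8) × 0.5 = 18.3 × 0.5 = 9.15 DD.
Night half: max(0, 19.5 − 13.8) × 0.5 = 5.7 × 0.5 = 2.85 DD.
Per 24 h: 12.00 DD/day.
Duration = 76 / 12.00 = 6.333 ≈ 6.3 days.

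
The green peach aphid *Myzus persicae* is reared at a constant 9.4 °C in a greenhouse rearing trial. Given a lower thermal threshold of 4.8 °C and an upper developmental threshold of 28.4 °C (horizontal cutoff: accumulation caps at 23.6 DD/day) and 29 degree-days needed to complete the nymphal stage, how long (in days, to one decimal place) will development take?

Daily accumulation = 9.4 − 4.8 = 4.6 DD/day.
Duration = 29 / 4.6 = 6.304 ≈ 6.3 days.

6.3 days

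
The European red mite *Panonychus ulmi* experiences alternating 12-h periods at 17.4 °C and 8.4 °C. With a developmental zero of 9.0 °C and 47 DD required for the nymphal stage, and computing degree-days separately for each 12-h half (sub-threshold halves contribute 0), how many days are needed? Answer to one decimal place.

11.2 days

Day half: max(0, 17.4 − 9.0) × 0.5 = 8.4 × 0.5 = 4.20 DD.
Night half: max(0, 8.4 − 9.0) × 0.5 = 0.0 × 0.5 = 0.00 DD.
Per 24 h: 4.20 DD/day.
Duration = 47 / 4.20 = 11.190 ≈ 11.2 days.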